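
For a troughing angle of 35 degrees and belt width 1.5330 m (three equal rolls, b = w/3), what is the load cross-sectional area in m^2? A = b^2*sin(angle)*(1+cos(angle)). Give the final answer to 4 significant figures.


b = 1.5330/3 = 0.511 m
A = 0.511^2 * sin(35 deg) * (1 + cos(35 deg))
A = 0.2725 m^2


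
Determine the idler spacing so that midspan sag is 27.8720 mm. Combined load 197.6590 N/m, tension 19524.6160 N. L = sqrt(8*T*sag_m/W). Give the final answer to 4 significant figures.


sag = 27.8720/1000 = 0.027872 m
L = sqrt(8 * 19524.6160 * 0.027872 / 197.6590)
L = 4.693 m


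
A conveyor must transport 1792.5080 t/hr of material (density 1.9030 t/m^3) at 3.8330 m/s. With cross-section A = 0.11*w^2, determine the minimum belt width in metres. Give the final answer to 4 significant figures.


A_req = 1792.5080 / (3.8330 * 1.9030 * 3600) = 0.0682623 m^2
w = sqrt(0.0682623 / 0.11)
w = 0.7878 m


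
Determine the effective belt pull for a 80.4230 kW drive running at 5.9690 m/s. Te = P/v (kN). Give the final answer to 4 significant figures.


Te = P / v = 80.4230 / 5.9690
Te = 13.47 kN


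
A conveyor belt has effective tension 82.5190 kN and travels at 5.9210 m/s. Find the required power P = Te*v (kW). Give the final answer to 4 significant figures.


P = Te * v = 82.5190 * 5.9210
P = 488.6 kW


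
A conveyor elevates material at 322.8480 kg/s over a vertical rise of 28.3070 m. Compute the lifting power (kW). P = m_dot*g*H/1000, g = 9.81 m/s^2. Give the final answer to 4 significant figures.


P = 322.8480 * 9.81 * 28.3070 / 1000
P = 89.65 kW


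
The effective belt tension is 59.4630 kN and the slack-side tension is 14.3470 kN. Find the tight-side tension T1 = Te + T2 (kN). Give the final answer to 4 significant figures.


T1 = Te + T2 = 59.4630 + 14.3470
T1 = 73.81 kN


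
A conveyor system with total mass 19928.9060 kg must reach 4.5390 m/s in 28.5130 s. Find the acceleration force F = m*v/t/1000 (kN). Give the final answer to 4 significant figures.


F = 19928.9060 * 4.5390 / 28.5130 / 1000
F = 3.172 kN


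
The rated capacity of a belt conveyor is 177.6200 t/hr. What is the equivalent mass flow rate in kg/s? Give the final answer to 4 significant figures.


m_dot = 177.6200 * 1000 / 3600
m_dot = 49.34 kg/s


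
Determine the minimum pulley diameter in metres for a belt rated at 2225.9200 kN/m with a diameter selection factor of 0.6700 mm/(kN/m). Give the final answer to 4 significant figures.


D = 2225.9200 * 0.6700 / 1000
D = 1.491 m


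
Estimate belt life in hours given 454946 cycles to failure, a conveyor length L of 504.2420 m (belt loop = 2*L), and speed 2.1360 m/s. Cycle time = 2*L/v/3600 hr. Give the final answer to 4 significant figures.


cycle_time = 2 * 504.2420 / 2.1360 / 3600 = 0.131149 hr
life = 454946 * 0.131149 = 59670 hours


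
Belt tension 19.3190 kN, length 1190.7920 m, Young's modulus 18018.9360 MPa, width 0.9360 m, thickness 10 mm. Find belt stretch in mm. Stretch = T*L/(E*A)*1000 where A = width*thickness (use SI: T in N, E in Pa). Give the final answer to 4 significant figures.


A = 0.9360 * 0.01 = 0.00936 m^2
Stretch = 19.3190*1000 * 1190.7920 / (18018.9360e6 * 0.00936) * 1000
Stretch = 136.4 mm


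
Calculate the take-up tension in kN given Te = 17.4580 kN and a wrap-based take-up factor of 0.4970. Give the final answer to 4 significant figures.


T_tu = 17.4580 * 0.4970
T_tu = 8.677 kN


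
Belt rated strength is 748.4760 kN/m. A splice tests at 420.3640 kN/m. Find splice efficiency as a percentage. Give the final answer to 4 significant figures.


Eff = 420.3640 / 748.4760 * 100
Eff = 56.16 %


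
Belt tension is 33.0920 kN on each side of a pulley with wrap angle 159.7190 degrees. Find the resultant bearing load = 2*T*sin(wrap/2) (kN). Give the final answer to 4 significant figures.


F = 2 * 33.0920 * sin(159.7190/2 deg)
F = 65.15 kN


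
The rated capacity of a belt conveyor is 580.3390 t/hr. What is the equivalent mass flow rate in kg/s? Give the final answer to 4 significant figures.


m_dot = 580.3390 * 1000 / 3600
m_dot = 161.2 kg/s


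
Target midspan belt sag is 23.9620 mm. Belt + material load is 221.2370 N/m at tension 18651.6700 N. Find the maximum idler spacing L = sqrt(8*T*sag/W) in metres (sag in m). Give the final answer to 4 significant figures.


sag = 23.9620/1000 = 0.023962 m
L = sqrt(8 * 18651.6700 * 0.023962 / 221.2370)
L = 4.020 m


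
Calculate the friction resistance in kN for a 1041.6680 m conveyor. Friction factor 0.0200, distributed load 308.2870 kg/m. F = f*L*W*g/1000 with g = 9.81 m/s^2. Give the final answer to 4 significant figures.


F = 0.0200 * 1041.6680 * 308.2870 * 9.81 / 1000
F = 63.01 kN


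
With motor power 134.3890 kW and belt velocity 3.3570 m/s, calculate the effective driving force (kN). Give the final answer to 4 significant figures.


Te = P / v = 134.3890 / 3.3570
Te = 40.03 kN


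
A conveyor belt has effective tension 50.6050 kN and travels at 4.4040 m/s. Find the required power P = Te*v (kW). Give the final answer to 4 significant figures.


P = Te * v = 50.6050 * 4.4040
P = 222.9 kW


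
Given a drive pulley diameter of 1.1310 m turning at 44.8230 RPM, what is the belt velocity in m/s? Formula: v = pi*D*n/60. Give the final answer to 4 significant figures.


v = pi * 1.1310 * 44.8230 / 60
v = 2.654 m/s


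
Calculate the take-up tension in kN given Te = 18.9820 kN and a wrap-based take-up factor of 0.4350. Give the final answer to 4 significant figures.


T_tu = 18.9820 * 0.4350
T_tu = 8.257 kN


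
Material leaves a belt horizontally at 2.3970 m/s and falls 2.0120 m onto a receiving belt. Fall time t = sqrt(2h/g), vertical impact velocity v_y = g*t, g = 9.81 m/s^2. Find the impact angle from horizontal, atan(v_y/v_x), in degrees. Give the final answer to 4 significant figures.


t = sqrt(2*2.0120/9.81) = 0.640464 s
v_y = 9.81 * 0.640464 = 6.28295 m/s
angle = atan(6.28295 / 2.3970) = 69.12 deg


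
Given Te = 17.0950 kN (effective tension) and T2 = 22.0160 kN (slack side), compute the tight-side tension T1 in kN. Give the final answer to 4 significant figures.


T1 = Te + T2 = 17.0950 + 22.0160
T1 = 39.11 kN


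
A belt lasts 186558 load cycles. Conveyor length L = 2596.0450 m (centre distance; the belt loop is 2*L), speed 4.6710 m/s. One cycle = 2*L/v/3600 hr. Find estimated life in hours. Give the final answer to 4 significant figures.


cycle_time = 2 * 2596.0450 / 4.6710 / 3600 = 0.308766 hr
life = 186558 * 0.308766 = 57600 hours


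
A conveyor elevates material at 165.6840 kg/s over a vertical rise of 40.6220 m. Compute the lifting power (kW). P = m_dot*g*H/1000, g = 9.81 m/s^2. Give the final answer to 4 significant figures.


P = 165.6840 * 9.81 * 40.6220 / 1000
P = 66.03 kW


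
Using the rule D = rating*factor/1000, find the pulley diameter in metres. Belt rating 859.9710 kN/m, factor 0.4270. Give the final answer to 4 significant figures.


D = 859.9710 * 0.4270 / 1000
D = 0.3672 m


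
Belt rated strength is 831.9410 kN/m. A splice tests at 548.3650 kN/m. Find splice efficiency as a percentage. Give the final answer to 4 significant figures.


Eff = 548.3650 / 831.9410 * 100
Eff = 65.91 %


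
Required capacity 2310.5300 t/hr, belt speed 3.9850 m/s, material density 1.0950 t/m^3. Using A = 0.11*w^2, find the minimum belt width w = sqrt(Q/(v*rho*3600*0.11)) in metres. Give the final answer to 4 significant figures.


A_req = 2310.5300 / (3.9850 * 1.0950 * 3600) = 0.147084 m^2
w = sqrt(0.147084 / 0.11)
w = 1.156 m


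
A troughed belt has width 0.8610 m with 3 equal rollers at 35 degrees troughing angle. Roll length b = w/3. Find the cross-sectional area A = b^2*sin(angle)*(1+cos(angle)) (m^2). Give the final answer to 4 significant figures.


b = 0.8610/3 = 0.287 m
A = 0.287^2 * sin(35 deg) * (1 + cos(35 deg))
A = 0.08595 m^2


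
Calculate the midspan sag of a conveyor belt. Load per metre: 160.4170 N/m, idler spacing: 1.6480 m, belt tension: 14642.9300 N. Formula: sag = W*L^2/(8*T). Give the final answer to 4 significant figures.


sag = 160.4170 * 1.6480^2 / (8 * 14642.9300)
sag = 0.003719 m


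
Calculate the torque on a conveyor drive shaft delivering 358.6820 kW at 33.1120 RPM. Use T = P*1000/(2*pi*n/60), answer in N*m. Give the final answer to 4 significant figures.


omega = 2*pi*33.1120/60 = 3.46748 rad/s
T = 358.6820*1000 / 3.46748
T = 103400 N*m


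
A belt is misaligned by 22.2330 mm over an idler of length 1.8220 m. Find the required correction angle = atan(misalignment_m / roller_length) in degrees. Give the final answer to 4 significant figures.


misalign_m = 22.2330 / 1000 = 0.022233 m
angle = atan(0.022233 / 1.8220)
angle = 0.6991 deg


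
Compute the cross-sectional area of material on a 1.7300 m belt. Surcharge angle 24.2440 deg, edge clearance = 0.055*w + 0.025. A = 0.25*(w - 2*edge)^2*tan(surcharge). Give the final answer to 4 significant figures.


edge = 0.055*1.7300 + 0.025 = 0.12015 m
ew = 1.7300 - 2*0.12015 = 1.4897 m
A = 0.25 * 1.4897^2 * tan(24.2440 deg)
A = 0.2498 m^2


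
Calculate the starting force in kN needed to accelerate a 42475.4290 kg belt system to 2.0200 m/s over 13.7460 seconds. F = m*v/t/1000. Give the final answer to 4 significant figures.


F = 42475.4290 * 2.0200 / 13.7460 / 1000
F = 6.242 kN


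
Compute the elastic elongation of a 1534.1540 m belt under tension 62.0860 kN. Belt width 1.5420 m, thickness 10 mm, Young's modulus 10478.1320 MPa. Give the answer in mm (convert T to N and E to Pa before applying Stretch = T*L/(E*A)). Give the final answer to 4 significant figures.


A = 1.5420 * 0.01 = 0.01542 m^2
Stretch = 62.0860*1000 * 1534.1540 / (10478.1320e6 * 0.01542) * 1000
Stretch = 589.5 mm


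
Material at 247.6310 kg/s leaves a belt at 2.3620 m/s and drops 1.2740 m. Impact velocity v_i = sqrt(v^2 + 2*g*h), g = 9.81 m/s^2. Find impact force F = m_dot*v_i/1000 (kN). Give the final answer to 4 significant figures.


v_i = sqrt(2.3620^2 + 2*9.81*1.2740) = 5.52946 m/s
F = 247.6310 * 5.52946 / 1000
F = 1.369 kN


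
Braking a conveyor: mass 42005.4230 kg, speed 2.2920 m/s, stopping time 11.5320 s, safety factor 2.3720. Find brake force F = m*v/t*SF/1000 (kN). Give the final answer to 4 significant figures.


F = 42005.4230 * 2.2920 / 11.5320 * 2.3720 / 1000
F = 19.80 kN


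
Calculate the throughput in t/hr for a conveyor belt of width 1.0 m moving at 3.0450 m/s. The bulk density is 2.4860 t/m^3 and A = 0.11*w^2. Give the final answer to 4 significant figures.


A = 0.11 * 1.0^2 = 0.11 m^2
C = 0.11 * 3.0450 * 2.4860 * 3600
C = 2998 t/hr


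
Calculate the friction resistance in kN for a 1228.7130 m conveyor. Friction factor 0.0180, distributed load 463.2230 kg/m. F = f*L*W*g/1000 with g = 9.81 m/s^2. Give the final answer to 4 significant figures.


F = 0.0180 * 1228.7130 * 463.2230 * 9.81 / 1000
F = 100.5 kN


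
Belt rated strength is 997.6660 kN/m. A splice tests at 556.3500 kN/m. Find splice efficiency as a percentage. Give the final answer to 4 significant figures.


Eff = 556.3500 / 997.6660 * 100
Eff = 55.77 %


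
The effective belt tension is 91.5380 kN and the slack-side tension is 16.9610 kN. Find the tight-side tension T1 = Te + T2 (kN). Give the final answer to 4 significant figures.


T1 = Te + T2 = 91.5380 + 16.9610
T1 = 108.5 kN


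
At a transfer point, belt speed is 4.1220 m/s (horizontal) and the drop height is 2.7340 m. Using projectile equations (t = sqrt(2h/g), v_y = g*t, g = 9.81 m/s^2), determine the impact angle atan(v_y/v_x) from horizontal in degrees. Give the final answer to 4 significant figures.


t = sqrt(2*2.7340/9.81) = 0.746586 s
v_y = 9.81 * 0.746586 = 7.32401 m/s
angle = atan(7.32401 / 4.1220) = 60.63 deg


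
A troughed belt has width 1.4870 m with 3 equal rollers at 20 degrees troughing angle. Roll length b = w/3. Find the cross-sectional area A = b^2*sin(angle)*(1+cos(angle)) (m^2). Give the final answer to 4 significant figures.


b = 1.4870/3 = 0.495667 m
A = 0.495667^2 * sin(20 deg) * (1 + cos(20 deg))
A = 0.1630 m^2


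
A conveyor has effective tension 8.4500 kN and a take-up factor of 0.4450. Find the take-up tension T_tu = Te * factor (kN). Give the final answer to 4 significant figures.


T_tu = 8.4500 * 0.4450
T_tu = 3.760 kN


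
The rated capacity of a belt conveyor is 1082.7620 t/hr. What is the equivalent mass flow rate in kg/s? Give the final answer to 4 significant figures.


m_dot = 1082.7620 * 1000 / 3600
m_dot = 300.8 kg/s


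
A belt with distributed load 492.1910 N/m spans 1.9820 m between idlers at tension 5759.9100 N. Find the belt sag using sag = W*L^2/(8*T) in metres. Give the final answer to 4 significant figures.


sag = 492.1910 * 1.9820^2 / (8 * 5759.9100)
sag = 0.04196 m


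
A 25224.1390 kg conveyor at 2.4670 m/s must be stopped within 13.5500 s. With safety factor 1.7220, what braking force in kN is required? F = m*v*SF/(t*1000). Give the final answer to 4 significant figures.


F = 25224.1390 * 2.4670 / 13.5500 * 1.7220 / 1000
F = 7.908 kN


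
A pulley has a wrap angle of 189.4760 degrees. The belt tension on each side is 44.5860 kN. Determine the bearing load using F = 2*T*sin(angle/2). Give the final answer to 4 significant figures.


F = 2 * 44.5860 * sin(189.4760/2 deg)
F = 88.87 kN


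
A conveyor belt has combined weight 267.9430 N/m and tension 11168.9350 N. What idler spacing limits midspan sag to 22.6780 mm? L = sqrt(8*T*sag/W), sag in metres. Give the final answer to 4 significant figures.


sag = 22.6780/1000 = 0.022678 m
L = sqrt(8 * 11168.9350 * 0.022678 / 267.9430)
L = 2.750 m


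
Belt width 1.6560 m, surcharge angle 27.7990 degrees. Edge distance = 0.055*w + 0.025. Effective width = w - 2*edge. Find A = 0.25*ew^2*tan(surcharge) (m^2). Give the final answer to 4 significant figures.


edge = 0.055*1.6560 + 0.025 = 0.11608 m
ew = 1.6560 - 2*0.11608 = 1.42384 m
A = 0.25 * 1.42384^2 * tan(27.7990 deg)
A = 0.2672 m^2


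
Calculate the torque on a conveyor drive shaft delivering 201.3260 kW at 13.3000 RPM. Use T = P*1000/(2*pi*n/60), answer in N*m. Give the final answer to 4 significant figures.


omega = 2*pi*13.3000/60 = 1.39277 rad/s
T = 201.3260*1000 / 1.39277
T = 144600 N*m


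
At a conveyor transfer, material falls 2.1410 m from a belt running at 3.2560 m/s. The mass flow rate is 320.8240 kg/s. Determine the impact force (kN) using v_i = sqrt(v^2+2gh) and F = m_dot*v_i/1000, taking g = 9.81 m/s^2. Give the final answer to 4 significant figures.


v_i = sqrt(3.2560^2 + 2*9.81*2.1410) = 7.25313 m/s
F = 320.8240 * 7.25313 / 1000
F = 2.327 kN


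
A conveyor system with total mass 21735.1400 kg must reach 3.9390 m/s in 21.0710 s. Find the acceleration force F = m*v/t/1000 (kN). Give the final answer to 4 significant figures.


F = 21735.1400 * 3.9390 / 21.0710 / 1000
F = 4.063 kN


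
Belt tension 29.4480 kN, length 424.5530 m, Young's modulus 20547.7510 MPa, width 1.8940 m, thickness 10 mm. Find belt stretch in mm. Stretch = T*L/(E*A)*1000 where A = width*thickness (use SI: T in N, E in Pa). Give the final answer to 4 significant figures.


A = 1.8940 * 0.01 = 0.01894 m^2
Stretch = 29.4480*1000 * 424.5530 / (20547.7510e6 * 0.01894) * 1000
Stretch = 32.13 mm


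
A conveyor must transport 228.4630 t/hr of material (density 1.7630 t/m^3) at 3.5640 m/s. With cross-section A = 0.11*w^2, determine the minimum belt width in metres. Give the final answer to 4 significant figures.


A_req = 228.4630 / (3.5640 * 1.7630 * 3600) = 0.0101 m^2
w = sqrt(0.0101 / 0.11)
w = 0.3030 m


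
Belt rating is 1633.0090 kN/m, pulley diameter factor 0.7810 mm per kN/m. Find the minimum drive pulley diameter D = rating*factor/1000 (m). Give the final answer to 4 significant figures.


D = 1633.0090 * 0.7810 / 1000
D = 1.275 m


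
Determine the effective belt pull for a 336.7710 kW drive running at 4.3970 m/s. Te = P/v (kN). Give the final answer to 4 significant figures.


Te = P / v = 336.7710 / 4.3970
Te = 76.59 kN


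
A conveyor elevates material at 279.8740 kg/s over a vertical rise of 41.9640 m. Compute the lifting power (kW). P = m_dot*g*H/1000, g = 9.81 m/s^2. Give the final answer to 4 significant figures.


P = 279.8740 * 9.81 * 41.9640 / 1000
P = 115.2 kW


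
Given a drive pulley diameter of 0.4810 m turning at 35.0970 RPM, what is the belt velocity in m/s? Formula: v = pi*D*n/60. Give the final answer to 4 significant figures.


v = pi * 0.4810 * 35.0970 / 60
v = 0.8839 m/s


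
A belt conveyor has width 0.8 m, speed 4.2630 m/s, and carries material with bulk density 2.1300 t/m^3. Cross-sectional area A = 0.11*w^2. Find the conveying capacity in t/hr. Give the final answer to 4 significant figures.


A = 0.11 * 0.8^2 = 0.0704 m^2
C = 0.0704 * 4.2630 * 2.1300 * 3600
C = 2301 t/hr


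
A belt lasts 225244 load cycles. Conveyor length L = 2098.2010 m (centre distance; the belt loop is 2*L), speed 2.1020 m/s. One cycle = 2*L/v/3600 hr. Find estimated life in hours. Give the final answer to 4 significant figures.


cycle_time = 2 * 2098.2010 / 2.1020 / 3600 = 0.554551 hr
life = 225244 * 0.554551 = 124900 hours


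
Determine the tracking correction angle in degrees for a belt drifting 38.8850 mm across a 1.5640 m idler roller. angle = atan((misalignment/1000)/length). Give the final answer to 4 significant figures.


misalign_m = 38.8850 / 1000 = 0.038885 m
angle = atan(0.038885 / 1.5640)
angle = 1.424 deg


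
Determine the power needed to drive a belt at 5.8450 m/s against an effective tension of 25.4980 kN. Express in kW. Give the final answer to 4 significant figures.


P = Te * v = 25.4980 * 5.8450
P = 149.0 kW


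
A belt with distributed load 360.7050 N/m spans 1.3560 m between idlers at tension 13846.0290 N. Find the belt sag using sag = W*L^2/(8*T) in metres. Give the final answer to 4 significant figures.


sag = 360.7050 * 1.3560^2 / (8 * 13846.0290)
sag = 0.005988 m


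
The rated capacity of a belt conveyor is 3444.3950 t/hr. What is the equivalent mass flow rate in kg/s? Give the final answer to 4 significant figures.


m_dot = 3444.3950 * 1000 / 3600
m_dot = 956.8 kg/s


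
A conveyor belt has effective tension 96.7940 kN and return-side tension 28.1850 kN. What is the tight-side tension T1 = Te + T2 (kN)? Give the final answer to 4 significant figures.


T1 = Te + T2 = 96.7940 + 28.1850
T1 = 125.0 kN


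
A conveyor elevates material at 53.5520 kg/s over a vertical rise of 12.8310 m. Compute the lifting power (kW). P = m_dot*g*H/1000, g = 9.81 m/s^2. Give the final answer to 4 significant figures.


P = 53.5520 * 9.81 * 12.8310 / 1000
P = 6.741 kW


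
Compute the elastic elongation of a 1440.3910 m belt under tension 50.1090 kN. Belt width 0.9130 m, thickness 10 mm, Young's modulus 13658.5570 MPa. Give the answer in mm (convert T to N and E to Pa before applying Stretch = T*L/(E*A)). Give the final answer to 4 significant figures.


A = 0.9130 * 0.01 = 0.00913 m^2
Stretch = 50.1090*1000 * 1440.3910 / (13658.5570e6 * 0.00913) * 1000
Stretch = 578.8 mm


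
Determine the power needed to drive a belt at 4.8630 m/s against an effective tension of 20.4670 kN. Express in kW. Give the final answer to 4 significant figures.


P = Te * v = 20.4670 * 4.8630
P = 99.53 kW


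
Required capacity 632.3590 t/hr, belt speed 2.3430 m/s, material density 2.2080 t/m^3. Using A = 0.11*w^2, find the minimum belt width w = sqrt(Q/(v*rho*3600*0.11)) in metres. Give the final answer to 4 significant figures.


A_req = 632.3590 / (2.3430 * 2.2080 * 3600) = 0.0339539 m^2
w = sqrt(0.0339539 / 0.11)
w = 0.5556 m


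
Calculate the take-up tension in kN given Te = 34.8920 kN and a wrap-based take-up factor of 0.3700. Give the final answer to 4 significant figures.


T_tu = 34.8920 * 0.3700
T_tu = 12.91 kN


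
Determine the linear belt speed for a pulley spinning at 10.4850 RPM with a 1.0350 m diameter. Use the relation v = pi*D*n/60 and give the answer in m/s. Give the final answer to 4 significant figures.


v = pi * 1.0350 * 10.4850 / 60
v = 0.5682 m/s


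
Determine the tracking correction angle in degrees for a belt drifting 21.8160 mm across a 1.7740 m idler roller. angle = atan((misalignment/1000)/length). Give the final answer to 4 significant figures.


misalign_m = 21.8160 / 1000 = 0.021816 m
angle = atan(0.021816 / 1.7740)
angle = 0.7046 deg


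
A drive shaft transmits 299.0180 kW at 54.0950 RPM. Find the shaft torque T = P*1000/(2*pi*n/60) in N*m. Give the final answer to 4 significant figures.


omega = 2*pi*54.0950/60 = 5.66482 rad/s
T = 299.0180*1000 / 5.66482
T = 52790 N*m


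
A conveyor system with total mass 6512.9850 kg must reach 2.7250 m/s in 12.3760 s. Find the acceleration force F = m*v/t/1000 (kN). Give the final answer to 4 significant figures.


F = 6512.9850 * 2.7250 / 12.3760 / 1000
F = 1.434 kN


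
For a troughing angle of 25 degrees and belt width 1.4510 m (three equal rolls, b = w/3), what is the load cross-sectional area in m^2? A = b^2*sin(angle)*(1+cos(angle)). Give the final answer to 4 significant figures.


b = 1.4510/3 = 0.483667 m
A = 0.483667^2 * sin(25 deg) * (1 + cos(25 deg))
A = 0.1885 m^2


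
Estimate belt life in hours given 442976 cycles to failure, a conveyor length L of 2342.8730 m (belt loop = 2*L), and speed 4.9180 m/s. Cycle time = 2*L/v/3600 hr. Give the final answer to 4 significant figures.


cycle_time = 2 * 2342.8730 / 4.9180 / 3600 = 0.26466 hr
life = 442976 * 0.26466 = 117200 hours


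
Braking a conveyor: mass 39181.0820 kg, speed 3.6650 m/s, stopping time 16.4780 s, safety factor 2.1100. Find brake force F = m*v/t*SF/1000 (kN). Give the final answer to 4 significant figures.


F = 39181.0820 * 3.6650 / 16.4780 * 2.1100 / 1000
F = 18.39 kN


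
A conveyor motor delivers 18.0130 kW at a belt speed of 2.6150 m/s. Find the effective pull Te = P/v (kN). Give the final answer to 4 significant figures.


Te = P / v = 18.0130 / 2.6150
Te = 6.888 kN


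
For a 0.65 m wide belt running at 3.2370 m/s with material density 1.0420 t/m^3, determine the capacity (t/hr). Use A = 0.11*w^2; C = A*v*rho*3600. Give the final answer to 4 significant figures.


A = 0.11 * 0.65^2 = 0.046475 m^2
C = 0.046475 * 3.2370 * 1.0420 * 3600
C = 564.3 t/hr


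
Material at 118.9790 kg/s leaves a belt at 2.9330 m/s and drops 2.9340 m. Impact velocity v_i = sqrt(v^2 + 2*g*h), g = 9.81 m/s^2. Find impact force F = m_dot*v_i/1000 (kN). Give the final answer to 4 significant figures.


v_i = sqrt(2.9330^2 + 2*9.81*2.9340) = 8.13435 m/s
F = 118.9790 * 8.13435 / 1000
F = 0.9678 kN


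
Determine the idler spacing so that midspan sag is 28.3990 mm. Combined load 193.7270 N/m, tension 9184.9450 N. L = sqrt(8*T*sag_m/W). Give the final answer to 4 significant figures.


sag = 28.3990/1000 = 0.028399 m
L = sqrt(8 * 9184.9450 * 0.028399 / 193.7270)
L = 3.282 m


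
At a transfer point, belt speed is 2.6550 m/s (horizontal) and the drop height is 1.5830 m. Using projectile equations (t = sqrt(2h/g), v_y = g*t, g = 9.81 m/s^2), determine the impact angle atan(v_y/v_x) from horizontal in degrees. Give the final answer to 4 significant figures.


t = sqrt(2*1.5830/9.81) = 0.568095 s
v_y = 9.81 * 0.568095 = 5.57301 m/s
angle = atan(5.57301 / 2.6550) = 64.53 deg


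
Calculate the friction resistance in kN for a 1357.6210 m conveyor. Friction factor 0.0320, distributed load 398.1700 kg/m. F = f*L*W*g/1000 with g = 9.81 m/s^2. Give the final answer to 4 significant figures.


F = 0.0320 * 1357.6210 * 398.1700 * 9.81 / 1000
F = 169.7 kN


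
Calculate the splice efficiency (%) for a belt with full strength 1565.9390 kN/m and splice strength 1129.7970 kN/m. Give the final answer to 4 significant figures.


Eff = 1129.7970 / 1565.9390 * 100
Eff = 72.15 %


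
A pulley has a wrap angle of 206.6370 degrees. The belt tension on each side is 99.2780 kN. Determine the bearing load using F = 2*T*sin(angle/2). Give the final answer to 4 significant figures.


F = 2 * 99.2780 * sin(206.6370/2 deg)
F = 193.2 kN


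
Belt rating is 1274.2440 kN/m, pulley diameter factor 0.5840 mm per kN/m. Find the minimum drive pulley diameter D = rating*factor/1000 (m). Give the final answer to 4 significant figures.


D = 1274.2440 * 0.5840 / 1000
D = 0.7442 m


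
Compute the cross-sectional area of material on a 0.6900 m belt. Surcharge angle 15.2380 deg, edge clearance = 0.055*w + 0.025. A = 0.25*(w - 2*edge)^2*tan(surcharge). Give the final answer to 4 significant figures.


edge = 0.055*0.6900 + 0.025 = 0.06295 m
ew = 0.6900 - 2*0.06295 = 0.5641 m
A = 0.25 * 0.5641^2 * tan(15.2380 deg)
A = 0.02167 m^2


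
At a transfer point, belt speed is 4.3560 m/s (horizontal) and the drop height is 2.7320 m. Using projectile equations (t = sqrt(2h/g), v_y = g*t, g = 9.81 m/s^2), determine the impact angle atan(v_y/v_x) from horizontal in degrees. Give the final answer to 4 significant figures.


t = sqrt(2*2.7320/9.81) = 0.746313 s
v_y = 9.81 * 0.746313 = 7.32133 m/s
angle = atan(7.32133 / 4.3560) = 59.25 deg


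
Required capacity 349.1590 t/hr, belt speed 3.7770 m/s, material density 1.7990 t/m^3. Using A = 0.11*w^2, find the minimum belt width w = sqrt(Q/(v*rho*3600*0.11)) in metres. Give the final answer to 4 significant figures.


A_req = 349.1590 / (3.7770 * 1.7990 * 3600) = 0.0142739 m^2
w = sqrt(0.0142739 / 0.11)
w = 0.3602 m


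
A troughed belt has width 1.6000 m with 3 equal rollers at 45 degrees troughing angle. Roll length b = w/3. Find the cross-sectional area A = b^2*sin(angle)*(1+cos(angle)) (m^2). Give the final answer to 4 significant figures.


b = 1.6000/3 = 0.533333 m
A = 0.533333^2 * sin(45 deg) * (1 + cos(45 deg))
A = 0.3434 m^2


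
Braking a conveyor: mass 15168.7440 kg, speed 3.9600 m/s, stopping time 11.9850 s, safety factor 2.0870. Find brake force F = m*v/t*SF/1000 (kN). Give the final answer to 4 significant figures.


F = 15168.7440 * 3.9600 / 11.9850 * 2.0870 / 1000
F = 10.46 kN


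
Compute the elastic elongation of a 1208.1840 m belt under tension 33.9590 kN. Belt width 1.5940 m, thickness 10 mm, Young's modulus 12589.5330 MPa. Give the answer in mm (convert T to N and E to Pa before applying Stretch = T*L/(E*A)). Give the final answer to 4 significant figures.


A = 1.5940 * 0.01 = 0.01594 m^2
Stretch = 33.9590*1000 * 1208.1840 / (12589.5330e6 * 0.01594) * 1000
Stretch = 204.5 mm


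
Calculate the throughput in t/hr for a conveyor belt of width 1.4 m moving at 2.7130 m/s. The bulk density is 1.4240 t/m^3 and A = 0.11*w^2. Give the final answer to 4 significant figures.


A = 0.11 * 1.4^2 = 0.2156 m^2
C = 0.2156 * 2.7130 * 1.4240 * 3600
C = 2999 t/hr


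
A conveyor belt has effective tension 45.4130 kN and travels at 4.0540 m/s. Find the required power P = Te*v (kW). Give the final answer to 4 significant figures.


P = Te * v = 45.4130 * 4.0540
P = 184.1 kW


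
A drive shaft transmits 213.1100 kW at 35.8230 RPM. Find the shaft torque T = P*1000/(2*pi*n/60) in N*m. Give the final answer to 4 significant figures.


omega = 2*pi*35.8230/60 = 3.75138 rad/s
T = 213.1100*1000 / 3.75138
T = 56810 N*m


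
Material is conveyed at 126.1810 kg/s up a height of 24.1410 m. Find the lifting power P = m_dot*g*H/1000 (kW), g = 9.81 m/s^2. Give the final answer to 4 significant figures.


P = 126.1810 * 9.81 * 24.1410 / 1000
P = 29.88 kW


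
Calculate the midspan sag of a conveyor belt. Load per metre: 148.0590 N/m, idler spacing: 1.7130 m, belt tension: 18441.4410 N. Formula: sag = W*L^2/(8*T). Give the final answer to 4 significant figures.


sag = 148.0590 * 1.7130^2 / (8 * 18441.4410)
sag = 0.002945 m


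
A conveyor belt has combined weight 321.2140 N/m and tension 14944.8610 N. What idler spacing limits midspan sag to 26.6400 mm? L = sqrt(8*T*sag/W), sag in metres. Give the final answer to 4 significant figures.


sag = 26.6400/1000 = 0.026640 m
L = sqrt(8 * 14944.8610 * 0.026640 / 321.2140)
L = 3.149 m


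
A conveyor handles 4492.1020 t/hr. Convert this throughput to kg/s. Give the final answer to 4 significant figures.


m_dot = 4492.1020 * 1000 / 3600
m_dot = 1248 kg/s


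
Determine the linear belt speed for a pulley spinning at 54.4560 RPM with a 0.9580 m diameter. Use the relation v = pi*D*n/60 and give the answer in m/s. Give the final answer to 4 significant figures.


v = pi * 0.9580 * 54.4560 / 60
v = 2.732 m/s


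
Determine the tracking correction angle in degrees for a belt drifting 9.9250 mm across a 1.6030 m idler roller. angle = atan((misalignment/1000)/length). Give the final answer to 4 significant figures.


misalign_m = 9.9250 / 1000 = 0.009925 m
angle = atan(0.009925 / 1.6030)
angle = 0.3547 deg


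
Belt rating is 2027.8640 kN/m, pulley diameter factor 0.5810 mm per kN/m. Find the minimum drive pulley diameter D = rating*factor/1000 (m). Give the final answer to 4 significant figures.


D = 2027.8640 * 0.5810 / 1000
D = 1.178 m


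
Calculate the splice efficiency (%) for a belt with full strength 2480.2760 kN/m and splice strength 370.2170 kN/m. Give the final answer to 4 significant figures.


Eff = 370.2170 / 2480.2760 * 100
Eff = 14.93 %


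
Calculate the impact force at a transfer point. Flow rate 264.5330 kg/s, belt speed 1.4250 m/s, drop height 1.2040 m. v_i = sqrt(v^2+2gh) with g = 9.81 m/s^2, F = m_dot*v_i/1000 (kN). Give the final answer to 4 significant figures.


v_i = sqrt(1.4250^2 + 2*9.81*1.2040) = 5.06489 m/s
F = 264.5330 * 5.06489 / 1000
F = 1.340 kN


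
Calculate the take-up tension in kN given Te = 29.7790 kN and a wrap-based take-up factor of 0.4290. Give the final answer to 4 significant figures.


T_tu = 29.7790 * 0.4290
T_tu = 12.78 kN


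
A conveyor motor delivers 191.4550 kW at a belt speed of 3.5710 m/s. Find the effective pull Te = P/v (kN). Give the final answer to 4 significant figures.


Te = P / v = 191.4550 / 3.5710
Te = 53.61 kN


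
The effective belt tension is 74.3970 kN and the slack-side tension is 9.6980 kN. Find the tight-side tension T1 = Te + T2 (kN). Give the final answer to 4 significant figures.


T1 = Te + T2 = 74.3970 + 9.6980
T1 = 84.09 kN


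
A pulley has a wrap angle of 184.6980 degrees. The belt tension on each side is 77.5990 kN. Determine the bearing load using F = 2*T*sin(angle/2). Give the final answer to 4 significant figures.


F = 2 * 77.5990 * sin(184.6980/2 deg)
F = 155.1 kN


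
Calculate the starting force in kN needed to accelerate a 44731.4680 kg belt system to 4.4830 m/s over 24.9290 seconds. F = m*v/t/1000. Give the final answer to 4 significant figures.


F = 44731.4680 * 4.4830 / 24.9290 / 1000
F = 8.044 kN


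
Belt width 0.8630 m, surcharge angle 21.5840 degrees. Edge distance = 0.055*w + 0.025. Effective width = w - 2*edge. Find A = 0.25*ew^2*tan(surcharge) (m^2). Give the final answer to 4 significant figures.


edge = 0.055*0.8630 + 0.025 = 0.072465 m
ew = 0.8630 - 2*0.072465 = 0.71807 m
A = 0.25 * 0.71807^2 * tan(21.5840 deg)
A = 0.05100 m^2


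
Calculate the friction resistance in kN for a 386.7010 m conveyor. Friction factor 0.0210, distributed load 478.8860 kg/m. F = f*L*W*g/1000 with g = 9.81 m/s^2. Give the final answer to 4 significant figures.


F = 0.0210 * 386.7010 * 478.8860 * 9.81 / 1000
F = 38.15 kN


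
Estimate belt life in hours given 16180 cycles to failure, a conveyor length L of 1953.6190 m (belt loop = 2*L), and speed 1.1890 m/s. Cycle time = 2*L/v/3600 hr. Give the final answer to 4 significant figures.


cycle_time = 2 * 1953.6190 / 1.1890 / 3600 = 0.912821 hr
life = 16180 * 0.912821 = 14770 hours


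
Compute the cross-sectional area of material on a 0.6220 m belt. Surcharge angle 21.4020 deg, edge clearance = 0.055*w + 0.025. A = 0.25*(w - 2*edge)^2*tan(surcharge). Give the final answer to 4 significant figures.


edge = 0.055*0.6220 + 0.025 = 0.05921 m
ew = 0.6220 - 2*0.05921 = 0.50358 m
A = 0.25 * 0.50358^2 * tan(21.4020 deg)
A = 0.02485 m^2


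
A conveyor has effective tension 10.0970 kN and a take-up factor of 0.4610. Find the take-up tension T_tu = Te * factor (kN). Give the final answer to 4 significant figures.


T_tu = 10.0970 * 0.4610
T_tu = 4.655 kN


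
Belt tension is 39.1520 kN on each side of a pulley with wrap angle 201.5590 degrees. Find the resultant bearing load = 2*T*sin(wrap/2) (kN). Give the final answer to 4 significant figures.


F = 2 * 39.1520 * sin(201.5590/2 deg)
F = 76.92 kN


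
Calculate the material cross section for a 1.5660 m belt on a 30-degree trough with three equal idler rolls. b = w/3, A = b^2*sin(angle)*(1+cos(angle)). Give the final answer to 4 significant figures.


b = 1.5660/3 = 0.522 m
A = 0.522^2 * sin(30 deg) * (1 + cos(30 deg))
A = 0.2542 m^2


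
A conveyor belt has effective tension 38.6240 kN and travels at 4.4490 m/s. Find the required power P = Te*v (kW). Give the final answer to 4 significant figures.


P = Te * v = 38.6240 * 4.4490
P = 171.8 kW


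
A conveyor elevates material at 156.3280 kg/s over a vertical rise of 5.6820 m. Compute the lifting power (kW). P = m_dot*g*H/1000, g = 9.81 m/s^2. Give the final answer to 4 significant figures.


P = 156.3280 * 9.81 * 5.6820 / 1000
P = 8.714 kW


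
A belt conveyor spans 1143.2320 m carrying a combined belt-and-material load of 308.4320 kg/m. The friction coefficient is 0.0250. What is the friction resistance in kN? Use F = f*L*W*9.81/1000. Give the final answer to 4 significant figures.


F = 0.0250 * 1143.2320 * 308.4320 * 9.81 / 1000
F = 86.48 kN


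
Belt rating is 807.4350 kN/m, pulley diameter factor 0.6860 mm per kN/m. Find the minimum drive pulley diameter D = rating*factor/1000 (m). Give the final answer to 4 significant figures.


D = 807.4350 * 0.6860 / 1000
D = 0.5539 m


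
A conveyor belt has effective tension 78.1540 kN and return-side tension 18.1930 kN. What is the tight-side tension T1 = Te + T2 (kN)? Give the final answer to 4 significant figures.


T1 = Te + T2 = 78.1540 + 18.1930
T1 = 96.35 kN


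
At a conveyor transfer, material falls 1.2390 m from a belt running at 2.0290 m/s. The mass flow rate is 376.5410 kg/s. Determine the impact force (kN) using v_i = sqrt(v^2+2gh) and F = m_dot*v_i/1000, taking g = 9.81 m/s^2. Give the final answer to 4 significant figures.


v_i = sqrt(2.0290^2 + 2*9.81*1.2390) = 5.33161 m/s
F = 376.5410 * 5.33161 / 1000
F = 2.008 kN


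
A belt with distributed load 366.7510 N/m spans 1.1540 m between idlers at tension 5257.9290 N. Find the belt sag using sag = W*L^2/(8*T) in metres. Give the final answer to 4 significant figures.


sag = 366.7510 * 1.1540^2 / (8 * 5257.9290)
sag = 0.01161 m


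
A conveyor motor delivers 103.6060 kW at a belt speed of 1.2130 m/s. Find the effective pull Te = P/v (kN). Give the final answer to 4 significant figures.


Te = P / v = 103.6060 / 1.2130
Te = 85.41 kN


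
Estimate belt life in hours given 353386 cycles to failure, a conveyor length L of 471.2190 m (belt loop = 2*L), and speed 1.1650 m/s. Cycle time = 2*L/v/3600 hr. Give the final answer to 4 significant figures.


cycle_time = 2 * 471.2190 / 1.1650 / 3600 = 0.224711 hr
life = 353386 * 0.224711 = 79410 hours


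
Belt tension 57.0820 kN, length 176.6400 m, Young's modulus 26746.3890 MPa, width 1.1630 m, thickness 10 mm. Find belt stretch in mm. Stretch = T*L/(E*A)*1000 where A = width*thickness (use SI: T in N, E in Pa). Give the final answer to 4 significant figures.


A = 1.1630 * 0.01 = 0.01163 m^2
Stretch = 57.0820*1000 * 176.6400 / (26746.3890e6 * 0.01163) * 1000
Stretch = 32.41 mm


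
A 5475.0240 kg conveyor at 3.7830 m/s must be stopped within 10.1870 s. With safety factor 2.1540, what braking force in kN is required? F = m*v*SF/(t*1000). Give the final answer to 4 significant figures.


F = 5475.0240 * 3.7830 / 10.1870 * 2.1540 / 1000
F = 4.379 kN


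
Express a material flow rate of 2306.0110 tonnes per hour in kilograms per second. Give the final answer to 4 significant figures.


m_dot = 2306.0110 * 1000 / 3600
m_dot = 640.6 kg/s


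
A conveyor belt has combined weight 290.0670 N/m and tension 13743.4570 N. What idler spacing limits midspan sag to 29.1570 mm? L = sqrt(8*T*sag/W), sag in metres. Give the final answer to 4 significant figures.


sag = 29.1570/1000 = 0.029157 m
L = sqrt(8 * 13743.4570 * 0.029157 / 290.0670)
L = 3.324 m


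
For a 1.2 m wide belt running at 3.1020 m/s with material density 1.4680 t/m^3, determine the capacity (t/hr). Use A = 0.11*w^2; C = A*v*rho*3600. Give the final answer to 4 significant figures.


A = 0.11 * 1.2^2 = 0.1584 m^2
C = 0.1584 * 3.1020 * 1.4680 * 3600
C = 2597 t/hr


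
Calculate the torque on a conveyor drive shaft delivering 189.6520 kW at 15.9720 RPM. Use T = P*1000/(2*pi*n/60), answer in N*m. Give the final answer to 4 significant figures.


omega = 2*pi*15.9720/60 = 1.67258 rad/s
T = 189.6520*1000 / 1.67258
T = 113400 N*m


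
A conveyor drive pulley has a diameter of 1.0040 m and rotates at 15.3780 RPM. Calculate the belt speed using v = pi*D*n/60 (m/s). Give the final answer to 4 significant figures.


v = pi * 1.0040 * 15.3780 / 60
v = 0.8084 m/s


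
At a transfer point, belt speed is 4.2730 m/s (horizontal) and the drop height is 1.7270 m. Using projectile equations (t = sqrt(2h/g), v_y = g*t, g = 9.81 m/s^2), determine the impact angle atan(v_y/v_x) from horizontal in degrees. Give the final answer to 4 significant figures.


t = sqrt(2*1.7270/9.81) = 0.593371 s
v_y = 9.81 * 0.593371 = 5.82097 m/s
angle = atan(5.82097 / 4.2730) = 53.72 deg


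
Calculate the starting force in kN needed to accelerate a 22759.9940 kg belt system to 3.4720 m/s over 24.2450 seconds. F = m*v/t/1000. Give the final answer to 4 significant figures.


F = 22759.9940 * 3.4720 / 24.2450 / 1000
F = 3.259 kN


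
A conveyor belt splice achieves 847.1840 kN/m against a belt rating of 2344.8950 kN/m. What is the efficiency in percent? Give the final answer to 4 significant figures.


Eff = 847.1840 / 2344.8950 * 100
Eff = 36.13 %


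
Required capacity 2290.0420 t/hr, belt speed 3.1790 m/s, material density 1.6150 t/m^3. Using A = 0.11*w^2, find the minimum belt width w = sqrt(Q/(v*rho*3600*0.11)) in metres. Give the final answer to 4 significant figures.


A_req = 2290.0420 / (3.1790 * 1.6150 * 3600) = 0.123902 m^2
w = sqrt(0.123902 / 0.11)
w = 1.061 m


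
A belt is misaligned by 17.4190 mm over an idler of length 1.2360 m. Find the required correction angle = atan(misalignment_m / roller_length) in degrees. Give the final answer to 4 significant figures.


misalign_m = 17.4190 / 1000 = 0.017419 m
angle = atan(0.017419 / 1.2360)
angle = 0.8074 deg


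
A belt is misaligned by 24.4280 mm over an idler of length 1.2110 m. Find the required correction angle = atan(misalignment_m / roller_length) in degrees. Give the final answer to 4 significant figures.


misalign_m = 24.4280 / 1000 = 0.024428 m
angle = atan(0.024428 / 1.2110)
angle = 1.156 deg


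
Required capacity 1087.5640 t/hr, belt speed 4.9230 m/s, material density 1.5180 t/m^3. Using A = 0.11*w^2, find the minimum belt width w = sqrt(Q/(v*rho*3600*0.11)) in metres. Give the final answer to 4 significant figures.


A_req = 1087.5640 / (4.9230 * 1.5180 * 3600) = 0.0404251 m^2
w = sqrt(0.0404251 / 0.11)
w = 0.6062 m


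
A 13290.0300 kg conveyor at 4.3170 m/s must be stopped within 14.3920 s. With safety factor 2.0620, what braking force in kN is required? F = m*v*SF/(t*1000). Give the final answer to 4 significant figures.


F = 13290.0300 * 4.3170 / 14.3920 * 2.0620 / 1000
F = 8.220 kN
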